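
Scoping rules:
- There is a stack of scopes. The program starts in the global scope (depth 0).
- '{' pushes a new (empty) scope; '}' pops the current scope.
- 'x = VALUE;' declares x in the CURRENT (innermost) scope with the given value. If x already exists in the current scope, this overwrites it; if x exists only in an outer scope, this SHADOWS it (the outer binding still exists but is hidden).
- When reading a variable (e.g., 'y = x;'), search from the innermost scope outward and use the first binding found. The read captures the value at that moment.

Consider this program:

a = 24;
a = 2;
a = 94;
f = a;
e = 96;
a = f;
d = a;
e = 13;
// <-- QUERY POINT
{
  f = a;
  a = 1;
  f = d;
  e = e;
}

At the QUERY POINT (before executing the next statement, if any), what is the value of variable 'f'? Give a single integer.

Step 1: declare a=24 at depth 0
Step 2: declare a=2 at depth 0
Step 3: declare a=94 at depth 0
Step 4: declare f=(read a)=94 at depth 0
Step 5: declare e=96 at depth 0
Step 6: declare a=(read f)=94 at depth 0
Step 7: declare d=(read a)=94 at depth 0
Step 8: declare e=13 at depth 0
Visible at query point: a=94 d=94 e=13 f=94

Answer: 94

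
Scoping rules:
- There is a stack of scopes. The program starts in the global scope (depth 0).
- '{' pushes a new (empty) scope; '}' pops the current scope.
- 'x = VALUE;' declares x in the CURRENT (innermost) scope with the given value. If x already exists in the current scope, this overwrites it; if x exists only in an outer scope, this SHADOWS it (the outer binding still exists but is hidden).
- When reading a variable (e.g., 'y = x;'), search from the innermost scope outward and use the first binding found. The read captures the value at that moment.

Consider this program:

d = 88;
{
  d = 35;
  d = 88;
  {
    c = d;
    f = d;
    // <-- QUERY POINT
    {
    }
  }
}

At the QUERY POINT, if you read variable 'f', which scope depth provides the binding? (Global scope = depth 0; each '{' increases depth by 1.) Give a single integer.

Answer: 2

Derivation:
Step 1: declare d=88 at depth 0
Step 2: enter scope (depth=1)
Step 3: declare d=35 at depth 1
Step 4: declare d=88 at depth 1
Step 5: enter scope (depth=2)
Step 6: declare c=(read d)=88 at depth 2
Step 7: declare f=(read d)=88 at depth 2
Visible at query point: c=88 d=88 f=88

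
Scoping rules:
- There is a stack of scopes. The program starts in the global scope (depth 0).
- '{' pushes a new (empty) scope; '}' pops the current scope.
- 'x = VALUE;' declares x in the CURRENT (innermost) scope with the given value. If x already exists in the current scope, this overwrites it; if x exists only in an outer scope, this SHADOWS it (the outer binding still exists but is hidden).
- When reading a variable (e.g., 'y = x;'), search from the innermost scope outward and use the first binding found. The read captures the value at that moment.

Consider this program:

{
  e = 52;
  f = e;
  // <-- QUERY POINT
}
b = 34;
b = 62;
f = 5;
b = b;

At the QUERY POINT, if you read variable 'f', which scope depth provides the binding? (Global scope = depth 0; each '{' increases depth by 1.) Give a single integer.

Step 1: enter scope (depth=1)
Step 2: declare e=52 at depth 1
Step 3: declare f=(read e)=52 at depth 1
Visible at query point: e=52 f=52

Answer: 1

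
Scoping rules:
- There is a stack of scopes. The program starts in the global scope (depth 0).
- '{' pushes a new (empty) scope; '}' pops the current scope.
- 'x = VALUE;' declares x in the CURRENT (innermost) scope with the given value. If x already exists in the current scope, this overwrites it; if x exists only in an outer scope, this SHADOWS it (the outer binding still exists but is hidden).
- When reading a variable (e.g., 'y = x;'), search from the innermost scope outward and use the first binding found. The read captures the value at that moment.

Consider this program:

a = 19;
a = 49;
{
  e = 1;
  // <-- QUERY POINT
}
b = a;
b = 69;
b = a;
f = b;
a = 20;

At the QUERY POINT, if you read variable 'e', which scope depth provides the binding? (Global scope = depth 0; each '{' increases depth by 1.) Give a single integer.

Answer: 1

Derivation:
Step 1: declare a=19 at depth 0
Step 2: declare a=49 at depth 0
Step 3: enter scope (depth=1)
Step 4: declare e=1 at depth 1
Visible at query point: a=49 e=1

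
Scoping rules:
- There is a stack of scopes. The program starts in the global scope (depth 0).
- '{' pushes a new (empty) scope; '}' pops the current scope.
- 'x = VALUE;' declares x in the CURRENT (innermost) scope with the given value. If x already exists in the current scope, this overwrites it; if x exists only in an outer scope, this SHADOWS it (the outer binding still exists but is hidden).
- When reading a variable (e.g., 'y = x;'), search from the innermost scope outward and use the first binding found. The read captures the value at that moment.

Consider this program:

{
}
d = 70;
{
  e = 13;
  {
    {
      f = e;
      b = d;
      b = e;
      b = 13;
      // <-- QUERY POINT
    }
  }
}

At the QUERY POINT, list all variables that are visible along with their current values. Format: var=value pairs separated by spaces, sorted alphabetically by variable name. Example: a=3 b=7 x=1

Step 1: enter scope (depth=1)
Step 2: exit scope (depth=0)
Step 3: declare d=70 at depth 0
Step 4: enter scope (depth=1)
Step 5: declare e=13 at depth 1
Step 6: enter scope (depth=2)
Step 7: enter scope (depth=3)
Step 8: declare f=(read e)=13 at depth 3
Step 9: declare b=(read d)=70 at depth 3
Step 10: declare b=(read e)=13 at depth 3
Step 11: declare b=13 at depth 3
Visible at query point: b=13 d=70 e=13 f=13

Answer: b=13 d=70 e=13 f=13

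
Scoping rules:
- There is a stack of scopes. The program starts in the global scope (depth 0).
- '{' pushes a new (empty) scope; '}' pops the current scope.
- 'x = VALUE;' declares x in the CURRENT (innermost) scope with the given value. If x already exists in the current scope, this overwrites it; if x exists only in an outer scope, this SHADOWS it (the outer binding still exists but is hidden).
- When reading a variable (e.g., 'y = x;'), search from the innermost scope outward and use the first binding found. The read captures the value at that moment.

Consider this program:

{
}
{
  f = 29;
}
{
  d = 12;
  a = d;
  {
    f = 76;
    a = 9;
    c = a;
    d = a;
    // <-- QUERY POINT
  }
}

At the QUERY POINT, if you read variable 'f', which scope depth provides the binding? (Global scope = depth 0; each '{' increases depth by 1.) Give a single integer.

Step 1: enter scope (depth=1)
Step 2: exit scope (depth=0)
Step 3: enter scope (depth=1)
Step 4: declare f=29 at depth 1
Step 5: exit scope (depth=0)
Step 6: enter scope (depth=1)
Step 7: declare d=12 at depth 1
Step 8: declare a=(read d)=12 at depth 1
Step 9: enter scope (depth=2)
Step 10: declare f=76 at depth 2
Step 11: declare a=9 at depth 2
Step 12: declare c=(read a)=9 at depth 2
Step 13: declare d=(read a)=9 at depth 2
Visible at query point: a=9 c=9 d=9 f=76

Answer: 2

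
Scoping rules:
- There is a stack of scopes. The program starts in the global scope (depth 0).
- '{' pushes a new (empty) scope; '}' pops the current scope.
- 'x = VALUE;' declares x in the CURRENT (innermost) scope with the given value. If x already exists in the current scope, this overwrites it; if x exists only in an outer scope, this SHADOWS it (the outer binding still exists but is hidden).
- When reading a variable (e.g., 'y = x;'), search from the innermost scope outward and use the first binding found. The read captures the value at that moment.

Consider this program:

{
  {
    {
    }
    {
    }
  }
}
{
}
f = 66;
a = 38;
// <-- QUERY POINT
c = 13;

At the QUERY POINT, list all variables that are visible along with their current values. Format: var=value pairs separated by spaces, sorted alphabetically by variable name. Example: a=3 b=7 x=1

Step 1: enter scope (depth=1)
Step 2: enter scope (depth=2)
Step 3: enter scope (depth=3)
Step 4: exit scope (depth=2)
Step 5: enter scope (depth=3)
Step 6: exit scope (depth=2)
Step 7: exit scope (depth=1)
Step 8: exit scope (depth=0)
Step 9: enter scope (depth=1)
Step 10: exit scope (depth=0)
Step 11: declare f=66 at depth 0
Step 12: declare a=38 at depth 0
Visible at query point: a=38 f=66

Answer: a=38 f=66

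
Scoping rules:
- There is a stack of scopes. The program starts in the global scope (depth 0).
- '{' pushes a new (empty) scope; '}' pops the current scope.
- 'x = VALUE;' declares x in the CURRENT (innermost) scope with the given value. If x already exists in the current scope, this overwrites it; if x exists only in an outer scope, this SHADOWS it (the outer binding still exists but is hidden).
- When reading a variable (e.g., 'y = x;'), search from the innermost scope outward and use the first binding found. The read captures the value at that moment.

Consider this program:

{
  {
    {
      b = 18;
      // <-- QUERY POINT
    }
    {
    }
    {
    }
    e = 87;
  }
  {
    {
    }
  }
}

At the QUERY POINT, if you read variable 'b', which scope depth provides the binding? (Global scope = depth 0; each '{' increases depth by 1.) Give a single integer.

Step 1: enter scope (depth=1)
Step 2: enter scope (depth=2)
Step 3: enter scope (depth=3)
Step 4: declare b=18 at depth 3
Visible at query point: b=18

Answer: 3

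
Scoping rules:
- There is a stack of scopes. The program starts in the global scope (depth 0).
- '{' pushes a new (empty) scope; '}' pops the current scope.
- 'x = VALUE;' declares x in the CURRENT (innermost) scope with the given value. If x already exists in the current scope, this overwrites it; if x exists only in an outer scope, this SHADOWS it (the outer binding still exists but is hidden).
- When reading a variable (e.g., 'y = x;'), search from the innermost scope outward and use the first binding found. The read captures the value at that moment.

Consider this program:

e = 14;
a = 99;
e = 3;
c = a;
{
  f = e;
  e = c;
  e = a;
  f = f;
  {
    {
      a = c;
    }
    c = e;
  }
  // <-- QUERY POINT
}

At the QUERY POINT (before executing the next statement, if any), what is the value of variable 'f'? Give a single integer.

Answer: 3

Derivation:
Step 1: declare e=14 at depth 0
Step 2: declare a=99 at depth 0
Step 3: declare e=3 at depth 0
Step 4: declare c=(read a)=99 at depth 0
Step 5: enter scope (depth=1)
Step 6: declare f=(read e)=3 at depth 1
Step 7: declare e=(read c)=99 at depth 1
Step 8: declare e=(read a)=99 at depth 1
Step 9: declare f=(read f)=3 at depth 1
Step 10: enter scope (depth=2)
Step 11: enter scope (depth=3)
Step 12: declare a=(read c)=99 at depth 3
Step 13: exit scope (depth=2)
Step 14: declare c=(read e)=99 at depth 2
Step 15: exit scope (depth=1)
Visible at query point: a=99 c=99 e=99 f=3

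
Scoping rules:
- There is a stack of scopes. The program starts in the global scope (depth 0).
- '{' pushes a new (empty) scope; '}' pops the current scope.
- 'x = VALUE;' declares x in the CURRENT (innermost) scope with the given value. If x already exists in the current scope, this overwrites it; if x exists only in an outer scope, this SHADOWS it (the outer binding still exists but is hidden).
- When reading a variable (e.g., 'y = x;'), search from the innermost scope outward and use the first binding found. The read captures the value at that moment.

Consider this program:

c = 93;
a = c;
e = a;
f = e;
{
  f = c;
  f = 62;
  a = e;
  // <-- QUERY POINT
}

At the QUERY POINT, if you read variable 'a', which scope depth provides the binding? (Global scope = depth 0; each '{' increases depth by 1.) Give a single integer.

Step 1: declare c=93 at depth 0
Step 2: declare a=(read c)=93 at depth 0
Step 3: declare e=(read a)=93 at depth 0
Step 4: declare f=(read e)=93 at depth 0
Step 5: enter scope (depth=1)
Step 6: declare f=(read c)=93 at depth 1
Step 7: declare f=62 at depth 1
Step 8: declare a=(read e)=93 at depth 1
Visible at query point: a=93 c=93 e=93 f=62

Answer: 1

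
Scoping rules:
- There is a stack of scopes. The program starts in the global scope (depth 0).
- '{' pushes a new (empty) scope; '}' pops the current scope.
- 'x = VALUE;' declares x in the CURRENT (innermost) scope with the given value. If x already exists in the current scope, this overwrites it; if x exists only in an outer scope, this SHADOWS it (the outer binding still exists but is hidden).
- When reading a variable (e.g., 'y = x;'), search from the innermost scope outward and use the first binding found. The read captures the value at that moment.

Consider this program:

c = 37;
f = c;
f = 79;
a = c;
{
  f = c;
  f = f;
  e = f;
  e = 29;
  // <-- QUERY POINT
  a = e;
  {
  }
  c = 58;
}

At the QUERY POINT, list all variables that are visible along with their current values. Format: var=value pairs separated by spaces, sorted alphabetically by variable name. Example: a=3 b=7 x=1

Step 1: declare c=37 at depth 0
Step 2: declare f=(read c)=37 at depth 0
Step 3: declare f=79 at depth 0
Step 4: declare a=(read c)=37 at depth 0
Step 5: enter scope (depth=1)
Step 6: declare f=(read c)=37 at depth 1
Step 7: declare f=(read f)=37 at depth 1
Step 8: declare e=(read f)=37 at depth 1
Step 9: declare e=29 at depth 1
Visible at query point: a=37 c=37 e=29 f=37

Answer: a=37 c=37 e=29 f=37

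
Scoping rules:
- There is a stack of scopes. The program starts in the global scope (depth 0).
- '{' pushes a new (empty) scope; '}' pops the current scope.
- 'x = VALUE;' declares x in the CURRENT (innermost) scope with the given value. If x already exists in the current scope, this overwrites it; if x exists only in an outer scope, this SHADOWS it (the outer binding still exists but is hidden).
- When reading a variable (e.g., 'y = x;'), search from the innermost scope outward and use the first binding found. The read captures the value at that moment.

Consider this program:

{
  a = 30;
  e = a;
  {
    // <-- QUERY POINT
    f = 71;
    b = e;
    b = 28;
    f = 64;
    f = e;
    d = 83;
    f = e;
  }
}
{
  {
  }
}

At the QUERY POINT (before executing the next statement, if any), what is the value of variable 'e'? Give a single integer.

Step 1: enter scope (depth=1)
Step 2: declare a=30 at depth 1
Step 3: declare e=(read a)=30 at depth 1
Step 4: enter scope (depth=2)
Visible at query point: a=30 e=30

Answer: 30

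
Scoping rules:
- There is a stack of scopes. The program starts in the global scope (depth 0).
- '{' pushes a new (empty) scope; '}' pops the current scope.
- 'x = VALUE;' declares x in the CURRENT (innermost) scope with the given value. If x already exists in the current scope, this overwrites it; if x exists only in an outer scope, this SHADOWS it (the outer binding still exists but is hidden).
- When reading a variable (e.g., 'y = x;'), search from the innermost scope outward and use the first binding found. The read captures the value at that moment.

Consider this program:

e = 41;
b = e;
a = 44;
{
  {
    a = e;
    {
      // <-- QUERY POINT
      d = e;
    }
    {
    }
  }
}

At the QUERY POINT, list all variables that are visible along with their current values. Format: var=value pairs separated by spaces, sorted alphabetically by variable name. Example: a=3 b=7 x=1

Answer: a=41 b=41 e=41

Derivation:
Step 1: declare e=41 at depth 0
Step 2: declare b=(read e)=41 at depth 0
Step 3: declare a=44 at depth 0
Step 4: enter scope (depth=1)
Step 5: enter scope (depth=2)
Step 6: declare a=(read e)=41 at depth 2
Step 7: enter scope (depth=3)
Visible at query point: a=41 b=41 e=41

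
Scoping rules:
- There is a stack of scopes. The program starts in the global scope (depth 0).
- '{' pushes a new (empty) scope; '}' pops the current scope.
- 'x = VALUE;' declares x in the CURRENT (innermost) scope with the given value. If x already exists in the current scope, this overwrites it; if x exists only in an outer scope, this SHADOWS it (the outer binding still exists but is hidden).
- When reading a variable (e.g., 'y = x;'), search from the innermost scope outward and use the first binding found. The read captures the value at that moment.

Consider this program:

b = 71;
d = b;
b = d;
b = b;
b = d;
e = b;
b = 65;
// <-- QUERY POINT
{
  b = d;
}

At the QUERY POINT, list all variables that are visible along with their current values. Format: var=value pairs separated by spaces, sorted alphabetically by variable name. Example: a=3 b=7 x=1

Answer: b=65 d=71 e=71

Derivation:
Step 1: declare b=71 at depth 0
Step 2: declare d=(read b)=71 at depth 0
Step 3: declare b=(read d)=71 at depth 0
Step 4: declare b=(read b)=71 at depth 0
Step 5: declare b=(read d)=71 at depth 0
Step 6: declare e=(read b)=71 at depth 0
Step 7: declare b=65 at depth 0
Visible at query point: b=65 d=71 e=71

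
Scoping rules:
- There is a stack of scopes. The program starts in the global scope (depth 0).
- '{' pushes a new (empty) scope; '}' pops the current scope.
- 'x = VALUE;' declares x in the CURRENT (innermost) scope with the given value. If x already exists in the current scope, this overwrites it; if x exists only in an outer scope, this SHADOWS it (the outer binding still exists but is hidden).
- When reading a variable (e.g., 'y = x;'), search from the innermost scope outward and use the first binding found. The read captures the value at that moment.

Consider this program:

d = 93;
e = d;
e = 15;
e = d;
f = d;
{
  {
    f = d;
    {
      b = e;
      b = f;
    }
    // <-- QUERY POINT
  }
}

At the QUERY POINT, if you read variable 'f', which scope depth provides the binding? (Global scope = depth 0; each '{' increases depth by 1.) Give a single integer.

Step 1: declare d=93 at depth 0
Step 2: declare e=(read d)=93 at depth 0
Step 3: declare e=15 at depth 0
Step 4: declare e=(read d)=93 at depth 0
Step 5: declare f=(read d)=93 at depth 0
Step 6: enter scope (depth=1)
Step 7: enter scope (depth=2)
Step 8: declare f=(read d)=93 at depth 2
Step 9: enter scope (depth=3)
Step 10: declare b=(read e)=93 at depth 3
Step 11: declare b=(read f)=93 at depth 3
Step 12: exit scope (depth=2)
Visible at query point: d=93 e=93 f=93

Answer: 2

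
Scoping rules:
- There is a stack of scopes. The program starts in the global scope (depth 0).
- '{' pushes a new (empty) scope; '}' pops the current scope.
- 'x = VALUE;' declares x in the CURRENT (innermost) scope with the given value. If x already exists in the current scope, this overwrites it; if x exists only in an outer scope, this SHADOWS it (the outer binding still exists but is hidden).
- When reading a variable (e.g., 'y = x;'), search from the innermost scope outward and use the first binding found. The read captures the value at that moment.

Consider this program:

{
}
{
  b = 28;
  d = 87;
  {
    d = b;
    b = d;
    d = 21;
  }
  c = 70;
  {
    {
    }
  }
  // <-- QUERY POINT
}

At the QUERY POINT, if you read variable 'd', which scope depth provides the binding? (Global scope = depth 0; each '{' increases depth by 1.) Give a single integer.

Step 1: enter scope (depth=1)
Step 2: exit scope (depth=0)
Step 3: enter scope (depth=1)
Step 4: declare b=28 at depth 1
Step 5: declare d=87 at depth 1
Step 6: enter scope (depth=2)
Step 7: declare d=(read b)=28 at depth 2
Step 8: declare b=(read d)=28 at depth 2
Step 9: declare d=21 at depth 2
Step 10: exit scope (depth=1)
Step 11: declare c=70 at depth 1
Step 12: enter scope (depth=2)
Step 13: enter scope (depth=3)
Step 14: exit scope (depth=2)
Step 15: exit scope (depth=1)
Visible at query point: b=28 c=70 d=87

Answer: 1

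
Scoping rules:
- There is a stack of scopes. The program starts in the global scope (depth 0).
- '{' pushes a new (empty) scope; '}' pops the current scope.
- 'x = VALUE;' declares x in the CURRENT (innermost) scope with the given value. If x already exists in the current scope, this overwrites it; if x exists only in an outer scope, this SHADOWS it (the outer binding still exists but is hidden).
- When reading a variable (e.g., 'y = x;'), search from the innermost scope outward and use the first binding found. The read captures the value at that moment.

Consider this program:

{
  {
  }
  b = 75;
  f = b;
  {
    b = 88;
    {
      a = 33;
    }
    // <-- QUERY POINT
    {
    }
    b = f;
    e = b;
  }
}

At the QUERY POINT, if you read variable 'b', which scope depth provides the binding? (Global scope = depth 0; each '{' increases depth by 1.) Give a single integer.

Step 1: enter scope (depth=1)
Step 2: enter scope (depth=2)
Step 3: exit scope (depth=1)
Step 4: declare b=75 at depth 1
Step 5: declare f=(read b)=75 at depth 1
Step 6: enter scope (depth=2)
Step 7: declare b=88 at depth 2
Step 8: enter scope (depth=3)
Step 9: declare a=33 at depth 3
Step 10: exit scope (depth=2)
Visible at query point: b=88 f=75

Answer: 2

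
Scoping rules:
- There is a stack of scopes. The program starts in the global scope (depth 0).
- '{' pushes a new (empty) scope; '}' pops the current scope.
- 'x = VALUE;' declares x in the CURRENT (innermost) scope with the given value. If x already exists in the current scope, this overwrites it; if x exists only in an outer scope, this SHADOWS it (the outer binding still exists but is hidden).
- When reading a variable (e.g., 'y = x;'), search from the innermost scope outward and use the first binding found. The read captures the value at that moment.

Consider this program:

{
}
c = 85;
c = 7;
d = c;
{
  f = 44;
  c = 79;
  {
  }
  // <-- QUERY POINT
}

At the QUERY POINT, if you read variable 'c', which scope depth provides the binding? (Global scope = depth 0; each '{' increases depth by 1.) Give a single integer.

Step 1: enter scope (depth=1)
Step 2: exit scope (depth=0)
Step 3: declare c=85 at depth 0
Step 4: declare c=7 at depth 0
Step 5: declare d=(read c)=7 at depth 0
Step 6: enter scope (depth=1)
Step 7: declare f=44 at depth 1
Step 8: declare c=79 at depth 1
Step 9: enter scope (depth=2)
Step 10: exit scope (depth=1)
Visible at query point: c=79 d=7 f=44

Answer: 1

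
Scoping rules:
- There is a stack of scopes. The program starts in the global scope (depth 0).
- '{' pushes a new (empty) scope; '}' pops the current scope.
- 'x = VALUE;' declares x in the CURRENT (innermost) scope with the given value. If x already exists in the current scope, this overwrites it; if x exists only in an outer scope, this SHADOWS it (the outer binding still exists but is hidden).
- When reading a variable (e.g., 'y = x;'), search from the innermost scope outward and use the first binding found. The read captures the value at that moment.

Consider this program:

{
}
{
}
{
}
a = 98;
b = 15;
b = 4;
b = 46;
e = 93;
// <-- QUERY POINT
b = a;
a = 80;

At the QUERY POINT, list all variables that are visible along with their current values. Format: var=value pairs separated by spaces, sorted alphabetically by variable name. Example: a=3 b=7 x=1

Step 1: enter scope (depth=1)
Step 2: exit scope (depth=0)
Step 3: enter scope (depth=1)
Step 4: exit scope (depth=0)
Step 5: enter scope (depth=1)
Step 6: exit scope (depth=0)
Step 7: declare a=98 at depth 0
Step 8: declare b=15 at depth 0
Step 9: declare b=4 at depth 0
Step 10: declare b=46 at depth 0
Step 11: declare e=93 at depth 0
Visible at query point: a=98 b=46 e=93

Answer: a=98 b=46 e=93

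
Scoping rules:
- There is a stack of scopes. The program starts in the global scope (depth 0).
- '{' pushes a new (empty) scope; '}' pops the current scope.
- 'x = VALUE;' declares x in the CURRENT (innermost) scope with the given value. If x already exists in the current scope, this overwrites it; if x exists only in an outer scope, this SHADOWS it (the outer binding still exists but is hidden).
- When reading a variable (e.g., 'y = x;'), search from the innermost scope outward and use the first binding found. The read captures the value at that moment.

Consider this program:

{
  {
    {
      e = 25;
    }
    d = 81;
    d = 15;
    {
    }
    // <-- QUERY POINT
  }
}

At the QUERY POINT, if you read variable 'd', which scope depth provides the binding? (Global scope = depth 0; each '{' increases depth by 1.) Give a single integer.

Step 1: enter scope (depth=1)
Step 2: enter scope (depth=2)
Step 3: enter scope (depth=3)
Step 4: declare e=25 at depth 3
Step 5: exit scope (depth=2)
Step 6: declare d=81 at depth 2
Step 7: declare d=15 at depth 2
Step 8: enter scope (depth=3)
Step 9: exit scope (depth=2)
Visible at query point: d=15

Answer: 2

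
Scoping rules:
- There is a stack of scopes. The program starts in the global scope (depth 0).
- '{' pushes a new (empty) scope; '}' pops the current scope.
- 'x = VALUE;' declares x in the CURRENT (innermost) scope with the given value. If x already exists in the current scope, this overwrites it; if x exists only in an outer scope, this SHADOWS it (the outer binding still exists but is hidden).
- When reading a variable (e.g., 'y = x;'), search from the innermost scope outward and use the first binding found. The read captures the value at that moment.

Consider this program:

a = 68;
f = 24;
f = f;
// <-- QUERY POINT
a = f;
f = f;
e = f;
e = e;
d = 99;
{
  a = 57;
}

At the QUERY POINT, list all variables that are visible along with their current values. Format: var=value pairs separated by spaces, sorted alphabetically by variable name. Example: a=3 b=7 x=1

Step 1: declare a=68 at depth 0
Step 2: declare f=24 at depth 0
Step 3: declare f=(read f)=24 at depth 0
Visible at query point: a=68 f=24

Answer: a=68 f=24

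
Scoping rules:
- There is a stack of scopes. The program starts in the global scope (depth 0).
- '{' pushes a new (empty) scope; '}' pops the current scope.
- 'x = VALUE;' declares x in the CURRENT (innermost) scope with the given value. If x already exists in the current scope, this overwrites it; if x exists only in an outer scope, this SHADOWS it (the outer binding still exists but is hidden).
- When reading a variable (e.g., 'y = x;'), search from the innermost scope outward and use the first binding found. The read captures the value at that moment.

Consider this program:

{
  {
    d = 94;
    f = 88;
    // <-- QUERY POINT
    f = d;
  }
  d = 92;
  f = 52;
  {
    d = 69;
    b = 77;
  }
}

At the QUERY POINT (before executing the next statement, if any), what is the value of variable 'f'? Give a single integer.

Step 1: enter scope (depth=1)
Step 2: enter scope (depth=2)
Step 3: declare d=94 at depth 2
Step 4: declare f=88 at depth 2
Visible at query point: d=94 f=88

Answer: 88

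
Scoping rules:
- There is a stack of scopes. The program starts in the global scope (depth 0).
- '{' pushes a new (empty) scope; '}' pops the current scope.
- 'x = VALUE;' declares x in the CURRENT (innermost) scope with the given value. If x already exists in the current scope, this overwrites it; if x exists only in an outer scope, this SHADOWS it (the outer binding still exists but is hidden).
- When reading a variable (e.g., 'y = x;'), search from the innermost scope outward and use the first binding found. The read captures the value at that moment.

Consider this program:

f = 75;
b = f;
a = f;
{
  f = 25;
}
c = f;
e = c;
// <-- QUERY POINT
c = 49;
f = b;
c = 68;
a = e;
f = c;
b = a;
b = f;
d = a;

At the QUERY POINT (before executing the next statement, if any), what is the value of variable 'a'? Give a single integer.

Answer: 75

Derivation:
Step 1: declare f=75 at depth 0
Step 2: declare b=(read f)=75 at depth 0
Step 3: declare a=(read f)=75 at depth 0
Step 4: enter scope (depth=1)
Step 5: declare f=25 at depth 1
Step 6: exit scope (depth=0)
Step 7: declare c=(read f)=75 at depth 0
Step 8: declare e=(read c)=75 at depth 0
Visible at query point: a=75 b=75 c=75 e=75 f=75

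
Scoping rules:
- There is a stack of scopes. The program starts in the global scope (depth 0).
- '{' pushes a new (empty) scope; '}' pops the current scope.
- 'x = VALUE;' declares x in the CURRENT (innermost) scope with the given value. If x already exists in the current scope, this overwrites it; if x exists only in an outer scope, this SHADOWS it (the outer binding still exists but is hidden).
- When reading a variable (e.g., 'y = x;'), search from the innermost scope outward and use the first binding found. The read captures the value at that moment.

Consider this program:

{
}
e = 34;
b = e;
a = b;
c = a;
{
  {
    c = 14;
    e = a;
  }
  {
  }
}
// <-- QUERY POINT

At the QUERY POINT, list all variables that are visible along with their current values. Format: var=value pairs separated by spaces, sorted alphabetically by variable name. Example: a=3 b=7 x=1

Step 1: enter scope (depth=1)
Step 2: exit scope (depth=0)
Step 3: declare e=34 at depth 0
Step 4: declare b=(read e)=34 at depth 0
Step 5: declare a=(read b)=34 at depth 0
Step 6: declare c=(read a)=34 at depth 0
Step 7: enter scope (depth=1)
Step 8: enter scope (depth=2)
Step 9: declare c=14 at depth 2
Step 10: declare e=(read a)=34 at depth 2
Step 11: exit scope (depth=1)
Step 12: enter scope (depth=2)
Step 13: exit scope (depth=1)
Step 14: exit scope (depth=0)
Visible at query point: a=34 b=34 c=34 e=34

Answer: a=34 b=34 c=34 e=34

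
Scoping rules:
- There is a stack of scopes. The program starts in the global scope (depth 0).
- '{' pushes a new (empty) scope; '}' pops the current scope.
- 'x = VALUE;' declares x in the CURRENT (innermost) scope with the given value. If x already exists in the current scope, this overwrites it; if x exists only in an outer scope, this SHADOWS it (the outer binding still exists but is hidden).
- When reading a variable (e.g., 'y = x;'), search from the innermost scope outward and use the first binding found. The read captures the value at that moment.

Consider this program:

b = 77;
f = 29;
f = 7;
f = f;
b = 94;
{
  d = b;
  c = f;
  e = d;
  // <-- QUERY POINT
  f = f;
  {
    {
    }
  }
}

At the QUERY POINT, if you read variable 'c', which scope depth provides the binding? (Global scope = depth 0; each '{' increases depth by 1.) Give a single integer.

Step 1: declare b=77 at depth 0
Step 2: declare f=29 at depth 0
Step 3: declare f=7 at depth 0
Step 4: declare f=(read f)=7 at depth 0
Step 5: declare b=94 at depth 0
Step 6: enter scope (depth=1)
Step 7: declare d=(read b)=94 at depth 1
Step 8: declare c=(read f)=7 at depth 1
Step 9: declare e=(read d)=94 at depth 1
Visible at query point: b=94 c=7 d=94 e=94 f=7

Answer: 1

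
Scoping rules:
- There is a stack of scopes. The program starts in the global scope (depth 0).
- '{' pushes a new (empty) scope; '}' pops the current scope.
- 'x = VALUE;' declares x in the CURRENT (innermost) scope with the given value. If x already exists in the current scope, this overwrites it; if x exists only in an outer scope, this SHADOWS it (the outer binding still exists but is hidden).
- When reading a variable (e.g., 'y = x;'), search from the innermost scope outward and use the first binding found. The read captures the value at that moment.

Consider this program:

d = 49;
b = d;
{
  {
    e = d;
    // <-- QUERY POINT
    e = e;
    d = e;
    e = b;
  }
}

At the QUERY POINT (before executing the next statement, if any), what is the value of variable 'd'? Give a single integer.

Answer: 49

Derivation:
Step 1: declare d=49 at depth 0
Step 2: declare b=(read d)=49 at depth 0
Step 3: enter scope (depth=1)
Step 4: enter scope (depth=2)
Step 5: declare e=(read d)=49 at depth 2
Visible at query point: b=49 d=49 e=49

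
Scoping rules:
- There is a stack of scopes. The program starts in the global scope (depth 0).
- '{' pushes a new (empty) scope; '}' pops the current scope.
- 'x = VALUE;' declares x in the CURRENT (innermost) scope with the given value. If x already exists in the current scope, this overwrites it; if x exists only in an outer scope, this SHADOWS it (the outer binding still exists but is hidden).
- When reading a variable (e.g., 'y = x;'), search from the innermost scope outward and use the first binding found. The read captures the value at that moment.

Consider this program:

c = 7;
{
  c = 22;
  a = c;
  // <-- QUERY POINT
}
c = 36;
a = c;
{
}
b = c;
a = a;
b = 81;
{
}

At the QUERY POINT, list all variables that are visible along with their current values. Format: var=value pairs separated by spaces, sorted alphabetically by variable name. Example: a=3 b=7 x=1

Step 1: declare c=7 at depth 0
Step 2: enter scope (depth=1)
Step 3: declare c=22 at depth 1
Step 4: declare a=(read c)=22 at depth 1
Visible at query point: a=22 c=22

Answer: a=22 c=22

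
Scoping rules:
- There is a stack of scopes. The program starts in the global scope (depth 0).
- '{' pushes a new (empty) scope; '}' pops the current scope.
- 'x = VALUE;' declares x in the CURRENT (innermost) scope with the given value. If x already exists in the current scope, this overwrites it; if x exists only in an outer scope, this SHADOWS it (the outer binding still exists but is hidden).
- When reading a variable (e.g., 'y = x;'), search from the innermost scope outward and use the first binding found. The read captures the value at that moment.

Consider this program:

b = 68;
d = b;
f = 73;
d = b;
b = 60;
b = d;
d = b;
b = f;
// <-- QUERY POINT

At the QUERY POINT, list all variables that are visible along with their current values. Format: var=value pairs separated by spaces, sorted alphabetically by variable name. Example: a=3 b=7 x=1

Answer: b=73 d=68 f=73

Derivation:
Step 1: declare b=68 at depth 0
Step 2: declare d=(read b)=68 at depth 0
Step 3: declare f=73 at depth 0
Step 4: declare d=(read b)=68 at depth 0
Step 5: declare b=60 at depth 0
Step 6: declare b=(read d)=68 at depth 0
Step 7: declare d=(read b)=68 at depth 0
Step 8: declare b=(read f)=73 at depth 0
Visible at query point: b=73 d=68 f=73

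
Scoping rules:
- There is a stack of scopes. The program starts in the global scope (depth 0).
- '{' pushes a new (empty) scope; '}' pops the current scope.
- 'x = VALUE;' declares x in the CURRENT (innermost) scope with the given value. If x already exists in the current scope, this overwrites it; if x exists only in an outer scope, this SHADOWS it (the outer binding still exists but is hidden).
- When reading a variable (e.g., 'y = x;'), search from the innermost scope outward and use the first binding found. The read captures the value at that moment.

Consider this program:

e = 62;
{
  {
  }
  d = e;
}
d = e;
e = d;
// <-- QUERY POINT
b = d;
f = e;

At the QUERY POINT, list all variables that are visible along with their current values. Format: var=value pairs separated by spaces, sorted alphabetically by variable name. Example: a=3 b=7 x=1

Answer: d=62 e=62

Derivation:
Step 1: declare e=62 at depth 0
Step 2: enter scope (depth=1)
Step 3: enter scope (depth=2)
Step 4: exit scope (depth=1)
Step 5: declare d=(read e)=62 at depth 1
Step 6: exit scope (depth=0)
Step 7: declare d=(read e)=62 at depth 0
Step 8: declare e=(read d)=62 at depth 0
Visible at query point: d=62 e=62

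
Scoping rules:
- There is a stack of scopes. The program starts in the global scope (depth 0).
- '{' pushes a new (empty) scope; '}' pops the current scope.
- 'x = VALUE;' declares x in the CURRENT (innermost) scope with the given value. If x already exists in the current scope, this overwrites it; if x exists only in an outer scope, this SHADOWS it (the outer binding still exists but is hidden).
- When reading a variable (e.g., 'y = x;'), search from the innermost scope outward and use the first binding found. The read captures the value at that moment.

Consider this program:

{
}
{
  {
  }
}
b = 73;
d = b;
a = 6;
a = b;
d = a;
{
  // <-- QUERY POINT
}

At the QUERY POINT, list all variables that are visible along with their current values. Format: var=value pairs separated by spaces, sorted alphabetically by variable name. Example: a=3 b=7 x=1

Answer: a=73 b=73 d=73

Derivation:
Step 1: enter scope (depth=1)
Step 2: exit scope (depth=0)
Step 3: enter scope (depth=1)
Step 4: enter scope (depth=2)
Step 5: exit scope (depth=1)
Step 6: exit scope (depth=0)
Step 7: declare b=73 at depth 0
Step 8: declare d=(read b)=73 at depth 0
Step 9: declare a=6 at depth 0
Step 10: declare a=(read b)=73 at depth 0
Step 11: declare d=(read a)=73 at depth 0
Step 12: enter scope (depth=1)
Visible at query point: a=73 b=73 d=73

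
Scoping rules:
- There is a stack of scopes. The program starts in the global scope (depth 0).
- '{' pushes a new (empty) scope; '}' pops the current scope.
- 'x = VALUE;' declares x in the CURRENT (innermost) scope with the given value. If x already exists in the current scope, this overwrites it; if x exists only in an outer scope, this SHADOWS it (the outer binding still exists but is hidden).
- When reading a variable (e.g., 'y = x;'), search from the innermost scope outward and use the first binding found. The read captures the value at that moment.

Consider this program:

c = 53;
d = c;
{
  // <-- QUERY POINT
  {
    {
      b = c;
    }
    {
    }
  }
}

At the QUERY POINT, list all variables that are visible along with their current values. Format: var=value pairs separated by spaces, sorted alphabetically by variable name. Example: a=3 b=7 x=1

Answer: c=53 d=53

Derivation:
Step 1: declare c=53 at depth 0
Step 2: declare d=(read c)=53 at depth 0
Step 3: enter scope (depth=1)
Visible at query point: c=53 d=53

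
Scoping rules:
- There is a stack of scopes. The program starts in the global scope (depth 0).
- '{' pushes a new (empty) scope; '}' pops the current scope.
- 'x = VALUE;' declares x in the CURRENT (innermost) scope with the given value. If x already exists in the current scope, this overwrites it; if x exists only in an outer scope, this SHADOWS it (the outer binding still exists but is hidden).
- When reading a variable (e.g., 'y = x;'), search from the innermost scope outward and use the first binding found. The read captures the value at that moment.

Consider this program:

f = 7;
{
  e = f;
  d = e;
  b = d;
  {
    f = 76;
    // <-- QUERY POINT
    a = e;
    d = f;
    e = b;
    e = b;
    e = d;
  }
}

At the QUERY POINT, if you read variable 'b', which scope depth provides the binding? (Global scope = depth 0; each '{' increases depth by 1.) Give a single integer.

Answer: 1

Derivation:
Step 1: declare f=7 at depth 0
Step 2: enter scope (depth=1)
Step 3: declare e=(read f)=7 at depth 1
Step 4: declare d=(read e)=7 at depth 1
Step 5: declare b=(read d)=7 at depth 1
Step 6: enter scope (depth=2)
Step 7: declare f=76 at depth 2
Visible at query point: b=7 d=7 e=7 f=76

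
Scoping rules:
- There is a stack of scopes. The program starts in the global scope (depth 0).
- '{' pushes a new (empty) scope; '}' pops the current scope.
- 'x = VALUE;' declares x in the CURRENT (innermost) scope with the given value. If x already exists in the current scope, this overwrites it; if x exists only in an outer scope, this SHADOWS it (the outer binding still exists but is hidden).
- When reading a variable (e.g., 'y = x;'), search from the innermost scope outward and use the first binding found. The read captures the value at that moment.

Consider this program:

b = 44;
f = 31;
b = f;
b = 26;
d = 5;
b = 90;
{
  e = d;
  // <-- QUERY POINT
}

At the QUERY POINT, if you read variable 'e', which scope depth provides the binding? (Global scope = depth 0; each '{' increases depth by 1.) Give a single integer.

Answer: 1

Derivation:
Step 1: declare b=44 at depth 0
Step 2: declare f=31 at depth 0
Step 3: declare b=(read f)=31 at depth 0
Step 4: declare b=26 at depth 0
Step 5: declare d=5 at depth 0
Step 6: declare b=90 at depth 0
Step 7: enter scope (depth=1)
Step 8: declare e=(read d)=5 at depth 1
Visible at query point: b=90 d=5 e=5 f=31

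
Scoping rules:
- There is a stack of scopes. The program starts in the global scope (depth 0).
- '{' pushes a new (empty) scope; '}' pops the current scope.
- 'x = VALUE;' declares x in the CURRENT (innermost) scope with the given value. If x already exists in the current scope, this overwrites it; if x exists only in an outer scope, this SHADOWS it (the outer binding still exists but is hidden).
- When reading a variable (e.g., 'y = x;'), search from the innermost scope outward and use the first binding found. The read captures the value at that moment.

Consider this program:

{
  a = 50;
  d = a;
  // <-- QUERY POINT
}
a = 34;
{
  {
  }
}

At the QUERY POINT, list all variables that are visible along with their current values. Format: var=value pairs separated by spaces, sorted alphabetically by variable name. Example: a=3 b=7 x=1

Step 1: enter scope (depth=1)
Step 2: declare a=50 at depth 1
Step 3: declare d=(read a)=50 at depth 1
Visible at query point: a=50 d=50

Answer: a=50 d=50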